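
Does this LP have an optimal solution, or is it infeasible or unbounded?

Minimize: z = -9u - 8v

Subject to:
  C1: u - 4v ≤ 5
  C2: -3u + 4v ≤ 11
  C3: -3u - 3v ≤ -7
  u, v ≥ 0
Feasible point: (1, 2) satisfies every constraint, so the LP is feasible.
Direction d = (4, 1): for each constraint row a, a·d ≤ 0 —
  (1)(4) + (-4)(1) = 0 ≤ 0
  (-3)(4) + (4)(1) = -8 ≤ 0
  (-3)(4) + (-3)(1) = -15 ≤ 0
and d ≥ 0, so (1, 2) + t·d stays feasible for every t ≥ 0. Along this ray z = -9u - 8v changes by -44 per unit t, so z → −∞.

Unbounded: there is a feasible ray along which z → −∞.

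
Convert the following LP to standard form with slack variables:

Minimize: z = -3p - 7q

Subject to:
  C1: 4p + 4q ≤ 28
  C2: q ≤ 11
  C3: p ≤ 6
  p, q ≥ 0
min z = -3p - 7q

s.t.
  4p + 4q + s1 = 28
  q + s2 = 11
  p + s3 = 6
  p, q, s1, s2, s3 ≥ 0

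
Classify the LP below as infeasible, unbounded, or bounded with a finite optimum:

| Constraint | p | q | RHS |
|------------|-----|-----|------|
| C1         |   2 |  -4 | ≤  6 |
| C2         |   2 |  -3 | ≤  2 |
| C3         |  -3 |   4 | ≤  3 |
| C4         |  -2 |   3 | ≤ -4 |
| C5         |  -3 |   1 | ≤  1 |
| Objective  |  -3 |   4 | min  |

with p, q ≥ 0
C2 requires 2p - 3q ≤ 2, while C4 (-2p + 3q ≤ -4) is equivalent to 2p - 3q ≥ 4. Together they would need 4 ≤ 2p - 3q ≤ 2, which is impossible since 4 > 2. No point satisfies all constraints.

Infeasible — the constraint set is empty.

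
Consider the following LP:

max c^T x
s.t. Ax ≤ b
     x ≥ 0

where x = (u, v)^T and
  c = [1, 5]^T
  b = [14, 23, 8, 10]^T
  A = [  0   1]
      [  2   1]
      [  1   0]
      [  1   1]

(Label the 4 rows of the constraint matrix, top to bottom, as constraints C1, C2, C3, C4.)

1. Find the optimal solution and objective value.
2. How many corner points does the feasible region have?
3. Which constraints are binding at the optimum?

1. u = 0, v = 10, z = 50
2. 4
3. C4, u ≥ 0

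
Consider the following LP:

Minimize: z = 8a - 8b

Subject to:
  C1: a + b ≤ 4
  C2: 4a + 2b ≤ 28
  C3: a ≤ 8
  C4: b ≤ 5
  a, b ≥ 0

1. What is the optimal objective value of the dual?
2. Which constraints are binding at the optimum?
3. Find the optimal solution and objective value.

1. -32 (by strong duality, equal to the primal optimum)
2. C1, a ≥ 0
3. a = 0, b = 4, z = -32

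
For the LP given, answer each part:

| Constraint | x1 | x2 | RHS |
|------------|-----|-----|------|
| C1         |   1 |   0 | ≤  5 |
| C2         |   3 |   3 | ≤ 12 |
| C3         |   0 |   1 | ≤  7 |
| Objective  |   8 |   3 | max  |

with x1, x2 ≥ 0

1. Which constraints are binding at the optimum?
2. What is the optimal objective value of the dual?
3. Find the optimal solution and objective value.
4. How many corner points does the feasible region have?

1. C2, x2 ≥ 0
2. 32 (by strong duality, equal to the primal optimum)
3. x1 = 4, x2 = 0, z = 32
4. 3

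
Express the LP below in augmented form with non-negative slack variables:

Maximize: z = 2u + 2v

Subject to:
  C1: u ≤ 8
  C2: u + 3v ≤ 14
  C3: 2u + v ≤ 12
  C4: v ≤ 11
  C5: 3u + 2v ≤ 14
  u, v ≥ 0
max z = 2u + 2v

s.t.
  u + s1 = 8
  u + 3v + s2 = 14
  2u + v + s3 = 12
  v + s4 = 11
  3u + 2v + s5 = 14
  u, v, s1, s2, s3, s4, s5 ≥ 0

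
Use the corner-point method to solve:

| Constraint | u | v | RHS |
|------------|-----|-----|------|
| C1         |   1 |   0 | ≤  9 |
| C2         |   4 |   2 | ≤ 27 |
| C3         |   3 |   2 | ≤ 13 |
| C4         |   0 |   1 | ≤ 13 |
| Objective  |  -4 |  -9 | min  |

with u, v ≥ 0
u = 0, v = 6.5, z = -58.5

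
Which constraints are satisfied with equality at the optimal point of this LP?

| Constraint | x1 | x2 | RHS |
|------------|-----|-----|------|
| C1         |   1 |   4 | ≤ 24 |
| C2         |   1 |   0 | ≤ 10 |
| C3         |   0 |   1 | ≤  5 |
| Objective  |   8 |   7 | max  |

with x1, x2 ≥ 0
Optimal: x1 = 10, x2 = 3.5
Binding: C1, C2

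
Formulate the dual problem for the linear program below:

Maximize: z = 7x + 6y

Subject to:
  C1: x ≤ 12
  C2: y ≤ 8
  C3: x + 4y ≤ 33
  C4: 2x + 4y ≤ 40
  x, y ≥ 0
Minimize: z = 12y1 + 8y2 + 33y3 + 40y4

Subject to:
  C1: -y1 - y3 - 2y4 ≤ -7
  C2: -y2 - 4y3 - 4y4 ≤ -6
  y1, y2, y3, y4 ≥ 0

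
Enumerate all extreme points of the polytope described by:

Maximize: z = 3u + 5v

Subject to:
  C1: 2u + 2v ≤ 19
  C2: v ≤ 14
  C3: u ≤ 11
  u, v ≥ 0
Each vertex is the intersection of two constraint boundaries that also satisfies all remaining constraints:
  u = 0 and v = 0 → (0, 0)
  2u + 2v = 19 and v = 0 → (9.5, 0)
  2u + 2v = 19 and u = 0 → (0, 9.5)

Vertices: (0, 0), (9.5, 0), (0, 9.5)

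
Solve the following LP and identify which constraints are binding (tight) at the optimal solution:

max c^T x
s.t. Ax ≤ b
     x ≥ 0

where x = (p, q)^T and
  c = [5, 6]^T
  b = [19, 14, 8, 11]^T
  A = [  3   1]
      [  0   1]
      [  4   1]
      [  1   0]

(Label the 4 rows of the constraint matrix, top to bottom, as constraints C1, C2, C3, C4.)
Optimal: p = 0, q = 8
Slack at optimum:
  C1: slack = 11
  C2: slack = 6
  C3: slack = 0 (binding)
  C4: slack = 11
  p ≥ 0: p = 0 (binding)
  q ≥ 0: q = 8
Binding constraints: C3, p ≥ 0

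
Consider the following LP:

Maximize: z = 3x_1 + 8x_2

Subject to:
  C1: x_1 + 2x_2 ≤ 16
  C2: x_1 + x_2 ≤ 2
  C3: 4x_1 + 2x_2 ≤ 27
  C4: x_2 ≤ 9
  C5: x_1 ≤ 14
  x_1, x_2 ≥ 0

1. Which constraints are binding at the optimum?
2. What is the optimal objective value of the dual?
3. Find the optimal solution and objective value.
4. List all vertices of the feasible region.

1. C2, x_1 ≥ 0
2. 16 (by strong duality, equal to the primal optimum)
3. x_1 = 0, x_2 = 2, z = 16
4. (0, 0), (2, 0), (0, 2)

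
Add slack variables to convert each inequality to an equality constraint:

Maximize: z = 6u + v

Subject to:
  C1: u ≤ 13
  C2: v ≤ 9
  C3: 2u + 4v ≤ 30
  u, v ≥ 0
max z = 6u + v

s.t.
  u + s1 = 13
  v + s2 = 9
  2u + 4v + s3 = 30
  u, v, s1, s2, s3 ≥ 0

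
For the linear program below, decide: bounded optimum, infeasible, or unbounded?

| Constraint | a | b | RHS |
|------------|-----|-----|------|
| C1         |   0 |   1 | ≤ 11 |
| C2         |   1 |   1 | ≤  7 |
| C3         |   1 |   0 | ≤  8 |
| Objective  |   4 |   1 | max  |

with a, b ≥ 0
The point (7, 0) satisfies every constraint, so the LP is feasible; the constraints give a ≤ 8 and b ≤ 11, which with a, b ≥ 0 keep the feasible region inside a bounded box. A feasible, bounded LP attains a finite optimum at a vertex.

Bounded optimum: z* = 28 at (7, 0).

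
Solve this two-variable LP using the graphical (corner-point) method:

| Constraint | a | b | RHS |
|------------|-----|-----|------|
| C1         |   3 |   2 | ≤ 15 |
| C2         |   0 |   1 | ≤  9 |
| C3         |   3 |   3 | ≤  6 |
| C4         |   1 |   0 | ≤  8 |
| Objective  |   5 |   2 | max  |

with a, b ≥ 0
Each vertex is the intersection of two constraint boundaries that also satisfies all remaining constraints:
  a = 0 and b = 0 → (0, 0)
  3a + 3b = 6 and b = 0 → (2, 0)
  3a + 3b = 6 and a = 0 → (0, 2)

Evaluating z = 5a + 2b at each vertex:
  (0, 0): z = 0
  (2, 0): z = 10
  (0, 2): z = 4

The maximum is at (2, 0) with z = 10.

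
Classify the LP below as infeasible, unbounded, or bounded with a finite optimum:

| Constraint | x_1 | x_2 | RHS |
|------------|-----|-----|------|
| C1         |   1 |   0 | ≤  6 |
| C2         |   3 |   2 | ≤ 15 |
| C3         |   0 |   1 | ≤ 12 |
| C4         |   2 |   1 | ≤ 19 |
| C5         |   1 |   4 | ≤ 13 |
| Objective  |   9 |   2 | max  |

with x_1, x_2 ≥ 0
The point (5, 0) satisfies every constraint, so the LP is feasible; the constraints give x_1 ≤ 6 and x_2 ≤ 12, which with x_1, x_2 ≥ 0 keep the feasible region inside a bounded box. A feasible, bounded LP attains a finite optimum at a vertex.

The LP has an optimal solution: (5, 0) with z = 45.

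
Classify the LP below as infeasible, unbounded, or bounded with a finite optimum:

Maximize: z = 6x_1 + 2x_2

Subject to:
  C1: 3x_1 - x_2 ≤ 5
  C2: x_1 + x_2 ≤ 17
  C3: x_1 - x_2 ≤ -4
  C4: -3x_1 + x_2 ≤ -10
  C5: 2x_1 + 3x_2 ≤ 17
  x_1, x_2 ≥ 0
C1 requires 3x_1 - x_2 ≤ 5, while C4 (-3x_1 + x_2 ≤ -10) is equivalent to 3x_1 - x_2 ≥ 10. Together they would need 10 ≤ 3x_1 - x_2 ≤ 5, which is impossible since 10 > 5. No point satisfies all constraints.

Infeasible — the constraint set is empty.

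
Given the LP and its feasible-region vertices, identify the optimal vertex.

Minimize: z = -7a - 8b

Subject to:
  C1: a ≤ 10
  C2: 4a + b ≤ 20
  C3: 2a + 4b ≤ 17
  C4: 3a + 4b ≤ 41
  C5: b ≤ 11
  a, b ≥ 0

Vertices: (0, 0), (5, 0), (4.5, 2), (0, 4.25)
Evaluating z = -7a - 8b at each vertex:
  (0, 0): z = 0
  (5, 0): z = -35
  (4.5, 2): z = -47.5
  (0, 4.25): z = -34

The smallest value is z = -47.5, attained at (4.5, 2).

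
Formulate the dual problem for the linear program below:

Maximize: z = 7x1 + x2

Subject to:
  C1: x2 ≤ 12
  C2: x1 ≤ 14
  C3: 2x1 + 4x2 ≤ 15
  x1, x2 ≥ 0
Minimize: z = 12y1 + 14y2 + 15y3

Subject to:
  C1: -y2 - 2y3 ≤ -7
  C2: -y1 - 4y3 ≤ -1
  y1, y2, y3 ≥ 0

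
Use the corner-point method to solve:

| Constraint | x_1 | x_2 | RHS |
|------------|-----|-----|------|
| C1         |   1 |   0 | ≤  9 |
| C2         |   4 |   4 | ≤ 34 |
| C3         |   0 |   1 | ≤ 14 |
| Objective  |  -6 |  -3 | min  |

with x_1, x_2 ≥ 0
Each vertex is the intersection of two constraint boundaries that also satisfies all remaining constraints:
  x_1 = 0 and x_2 = 0 → (0, 0)
  4x_1 + 4x_2 = 34 and x_2 = 0 → (8.5, 0)
  4x_1 + 4x_2 = 34 and x_1 = 0 → (0, 8.5)

Evaluating z = -6x_1 - 3x_2 at each vertex:
  (0, 0): z = 0
  (8.5, 0): z = -51
  (0, 8.5): z = -25.5

The minimum is at (8.5, 0) with z = -51.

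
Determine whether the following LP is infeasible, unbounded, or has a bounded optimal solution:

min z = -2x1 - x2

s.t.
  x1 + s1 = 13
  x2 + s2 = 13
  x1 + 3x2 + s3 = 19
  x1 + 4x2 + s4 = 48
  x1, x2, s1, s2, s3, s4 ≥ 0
The point (13, 2) satisfies every constraint, so the LP is feasible; the constraints give x1 ≤ 13 and x2 ≤ 13, which with x1, x2 ≥ 0 keep the feasible region inside a bounded box. A feasible, bounded LP attains a finite optimum at a vertex.

Evaluating z = -2x1 - x2 at each vertex:
  (0, 0): z = 0
  (13, 0): z = -26
  (13, 2): z = -28
  (0, 6.333): z = -6.333

Bounded optimum: z* = -28 at (13, 2).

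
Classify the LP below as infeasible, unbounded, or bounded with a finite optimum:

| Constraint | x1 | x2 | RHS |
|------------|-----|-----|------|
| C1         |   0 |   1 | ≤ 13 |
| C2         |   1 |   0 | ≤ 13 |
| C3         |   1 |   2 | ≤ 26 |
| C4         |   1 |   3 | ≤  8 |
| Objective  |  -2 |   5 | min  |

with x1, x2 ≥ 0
The point (8, 0) satisfies every constraint, so the LP is feasible; the constraints give x1 ≤ 13 and x2 ≤ 13, which with x1, x2 ≥ 0 keep the feasible region inside a bounded box. A feasible, bounded LP attains a finite optimum at a vertex.

Evaluating z = -2x1 + 5x2 at each vertex:
  (0, 0): z = 0
  (8, 0): z = -16
  (0, 2.667): z = 13.33

The LP has an optimal solution: (8, 0) with z = -16.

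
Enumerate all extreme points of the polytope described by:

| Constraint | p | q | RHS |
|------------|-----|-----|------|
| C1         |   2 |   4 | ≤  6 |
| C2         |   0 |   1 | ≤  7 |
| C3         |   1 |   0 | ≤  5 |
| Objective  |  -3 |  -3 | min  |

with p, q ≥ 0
Each vertex is the intersection of two constraint boundaries that also satisfies all remaining constraints:
  p = 0 and q = 0 → (0, 0)
  2p + 4q = 6 and q = 0 → (3, 0)
  2p + 4q = 6 and p = 0 → (0, 1.5)

Vertices: (0, 0), (3, 0), (0, 1.5)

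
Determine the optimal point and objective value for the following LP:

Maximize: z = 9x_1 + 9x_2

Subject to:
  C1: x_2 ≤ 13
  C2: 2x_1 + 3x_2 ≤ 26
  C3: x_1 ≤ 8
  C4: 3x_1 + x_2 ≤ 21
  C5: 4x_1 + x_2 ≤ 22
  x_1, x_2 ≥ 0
x_1 = 4, x_2 = 6, z = 90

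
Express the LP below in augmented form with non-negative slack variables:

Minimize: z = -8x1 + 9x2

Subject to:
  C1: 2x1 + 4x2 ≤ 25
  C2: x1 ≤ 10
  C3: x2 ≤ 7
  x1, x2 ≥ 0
min z = -8x1 + 9x2

s.t.
  2x1 + 4x2 + s1 = 25
  x1 + s2 = 10
  x2 + s3 = 7
  x1, x2, s1, s2, s3 ≥ 0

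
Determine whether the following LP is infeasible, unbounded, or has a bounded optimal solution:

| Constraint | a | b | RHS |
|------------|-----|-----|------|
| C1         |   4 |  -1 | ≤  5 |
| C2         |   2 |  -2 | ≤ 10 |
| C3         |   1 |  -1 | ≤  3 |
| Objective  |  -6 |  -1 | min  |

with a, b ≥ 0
Feasible point: (0, 0) satisfies every constraint, so the LP is feasible.
Direction d = (0, 1): for each constraint row a, a·d ≤ 0 —
  (4)(0) + (-1)(1) = -1 ≤ 0
  (2)(0) + (-2)(1) = -2 ≤ 0
  (1)(0) + (-1)(1) = -1 ≤ 0
and d ≥ 0, so (0, 0) + t·d stays feasible for every t ≥ 0. Along this ray z = -6a - b changes by -1 per unit t, so z → −∞.

The LP is unbounded; z can be made arbitrarily small.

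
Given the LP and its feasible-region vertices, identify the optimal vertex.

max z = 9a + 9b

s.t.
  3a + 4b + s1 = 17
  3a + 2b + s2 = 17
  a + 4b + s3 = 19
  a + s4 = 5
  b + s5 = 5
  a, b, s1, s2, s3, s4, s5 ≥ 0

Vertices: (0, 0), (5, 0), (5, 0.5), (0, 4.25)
Evaluating z = 9a + 9b at each vertex:
  (0, 0): z = 0
  (5, 0): z = 45
  (5, 0.5): z = 49.5
  (0, 4.25): z = 38.25

The largest value is z = 49.5, attained at (5, 0.5).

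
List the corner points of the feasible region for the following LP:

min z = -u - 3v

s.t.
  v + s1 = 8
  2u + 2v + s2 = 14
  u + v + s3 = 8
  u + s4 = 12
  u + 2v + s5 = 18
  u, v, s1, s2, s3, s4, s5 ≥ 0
Each vertex is the intersection of two constraint boundaries that also satisfies all remaining constraints:
  u = 0 and v = 0 → (0, 0)
  2u + 2v = 14 and v = 0 → (7, 0)
  2u + 2v = 14 and u = 0 → (0, 7)

Vertices: (0, 0), (7, 0), (0, 7)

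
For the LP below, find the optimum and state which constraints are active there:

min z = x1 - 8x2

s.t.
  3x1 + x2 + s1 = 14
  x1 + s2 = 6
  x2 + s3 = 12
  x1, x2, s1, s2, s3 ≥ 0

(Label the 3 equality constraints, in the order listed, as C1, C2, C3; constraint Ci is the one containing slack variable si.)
Optimal: x1 = 0, x2 = 12
Slack at optimum:
  C1: slack = 2
  C2: slack = 6
  C3: slack = 0 (binding)
  x1 ≥ 0: x1 = 0 (binding)
  x2 ≥ 0: x2 = 12
Binding constraints: C3, x1 ≥ 0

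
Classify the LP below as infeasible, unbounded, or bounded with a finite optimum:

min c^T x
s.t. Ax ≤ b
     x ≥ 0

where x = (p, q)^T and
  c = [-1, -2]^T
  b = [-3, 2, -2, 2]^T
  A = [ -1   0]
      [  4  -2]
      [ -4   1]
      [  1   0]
One constraint requires p ≤ 2, while the constraint -p ≤ -3 is equivalent to p ≥ 3. Together they would need 3 ≤ p ≤ 2, which is impossible since 3 > 2. No point satisfies all constraints.

Infeasible — the constraint set is empty.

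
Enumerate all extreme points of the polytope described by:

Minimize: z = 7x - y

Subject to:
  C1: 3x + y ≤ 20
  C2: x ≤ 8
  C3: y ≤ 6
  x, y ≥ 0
Each vertex is the intersection of two constraint boundaries that also satisfies all remaining constraints:
  x = 0 and y = 0 → (0, 0)
  3x + y = 20 and y = 0 → (6.667, 0)
  3x + y = 20 and y = 6 → (4.667, 6)
  y = 6 and x = 0 → (0, 6)

Vertices: (0, 0), (6.667, 0), (4.667, 6), (0, 6)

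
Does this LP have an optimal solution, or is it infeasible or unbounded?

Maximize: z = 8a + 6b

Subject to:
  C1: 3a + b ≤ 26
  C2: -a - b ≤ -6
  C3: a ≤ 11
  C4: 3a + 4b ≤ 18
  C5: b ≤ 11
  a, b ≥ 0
The point (6, 0) satisfies every constraint, so the LP is feasible; the constraints give a ≤ 11 and b ≤ 11, which with a, b ≥ 0 keep the feasible region inside a bounded box. A feasible, bounded LP attains a finite optimum at a vertex.

Evaluating z = 8a + 6b at each vertex:
  (6, 0): z = 48

Feasible with finite optimum z* = 48 at (6, 0).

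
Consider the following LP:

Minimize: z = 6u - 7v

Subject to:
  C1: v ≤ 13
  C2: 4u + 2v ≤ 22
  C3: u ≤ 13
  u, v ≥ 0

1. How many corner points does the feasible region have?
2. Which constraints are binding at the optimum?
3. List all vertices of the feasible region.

1. 3
2. C2, u ≥ 0
3. (0, 0), (5.5, 0), (0, 11)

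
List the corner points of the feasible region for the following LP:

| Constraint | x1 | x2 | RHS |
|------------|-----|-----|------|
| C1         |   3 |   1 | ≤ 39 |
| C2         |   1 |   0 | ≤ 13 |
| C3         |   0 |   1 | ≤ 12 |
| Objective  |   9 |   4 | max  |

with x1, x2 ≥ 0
Each vertex is the intersection of two constraint boundaries that also satisfies all remaining constraints:
  x1 = 0 and x2 = 0 → (0, 0)
  3x1 + x2 = 39 and x1 = 13 → (13, 0)
  3x1 + x2 = 39 and x2 = 12 → (9, 12)
  x2 = 12 and x1 = 0 → (0, 12)

Vertices: (0, 0), (13, 0), (9, 12), (0, 12)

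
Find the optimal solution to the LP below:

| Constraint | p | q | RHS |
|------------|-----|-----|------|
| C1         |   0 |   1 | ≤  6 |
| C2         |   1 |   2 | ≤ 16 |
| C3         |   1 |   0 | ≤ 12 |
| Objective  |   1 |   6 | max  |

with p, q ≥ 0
Each vertex is the intersection of two constraint boundaries that also satisfies all remaining constraints:
  p = 0 and q = 0 → (0, 0)
  p = 12 and q = 0 → (12, 0)
  p + 2q = 16 and p = 12 → (12, 2)
  q = 6 and p + 2q = 16 → (4, 6)
  q = 6 and p = 0 → (0, 6)

Evaluating z = p + 6q at each vertex:
  (0, 0): z = 0
  (12, 0): z = 12
  (12, 2): z = 24
  (4, 6): z = 40
  (0, 6): z = 36

The maximum is at (4, 6) with z = 40.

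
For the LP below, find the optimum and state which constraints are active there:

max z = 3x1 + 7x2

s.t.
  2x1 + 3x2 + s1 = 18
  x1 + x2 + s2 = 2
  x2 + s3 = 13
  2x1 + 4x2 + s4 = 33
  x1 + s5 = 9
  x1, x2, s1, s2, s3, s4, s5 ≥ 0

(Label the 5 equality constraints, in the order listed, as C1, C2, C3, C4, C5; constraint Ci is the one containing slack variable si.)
Optimal: x1 = 0, x2 = 2
Slack at optimum:
  C1: slack = 12
  C2: slack = 0 (binding)
  C3: slack = 11
  C4: slack = 25
  C5: slack = 9
  x1 ≥ 0: x1 = 0 (binding)
  x2 ≥ 0: x2 = 2
Binding constraints: C2, x1 ≥ 0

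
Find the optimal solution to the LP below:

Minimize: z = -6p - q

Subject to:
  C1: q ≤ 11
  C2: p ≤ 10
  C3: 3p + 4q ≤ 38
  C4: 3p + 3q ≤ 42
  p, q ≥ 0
Each vertex is the intersection of two constraint boundaries that also satisfies all remaining constraints:
  p = 0 and q = 0 → (0, 0)
  p = 10 and q = 0 → (10, 0)
  p = 10 and 3p + 4q = 38 → (10, 2)
  3p + 4q = 38 and p = 0 → (0, 9.5)

Evaluating z = -6p - q at each vertex:
  (0, 0): z = 0
  (10, 0): z = -60
  (10, 2): z = -62
  (0, 9.5): z = -9.5

The minimum is at (10, 2) with z = -62.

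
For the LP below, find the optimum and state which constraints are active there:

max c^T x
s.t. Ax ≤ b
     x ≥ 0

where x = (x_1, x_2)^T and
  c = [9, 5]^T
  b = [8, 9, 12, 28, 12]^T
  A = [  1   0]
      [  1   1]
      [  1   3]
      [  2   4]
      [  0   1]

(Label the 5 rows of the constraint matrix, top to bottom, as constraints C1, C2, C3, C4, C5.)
Optimal: x_1 = 8, x_2 = 1
Slack at optimum:
  C1: slack = 0 (binding)
  C2: slack = 0 (binding)
  C3: slack = 1
  C4: slack = 8
  C5: slack = 11
  x_1 ≥ 0: x_1 = 8
  x_2 ≥ 0: x_2 = 1
Binding constraints: C1, C2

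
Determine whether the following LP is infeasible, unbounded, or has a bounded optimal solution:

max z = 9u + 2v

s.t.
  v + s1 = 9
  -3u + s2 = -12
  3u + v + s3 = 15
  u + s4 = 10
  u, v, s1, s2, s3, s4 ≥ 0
The point (5, 0) satisfies every constraint, so the LP is feasible; the constraints give u ≤ 10 and v ≤ 9, which with u, v ≥ 0 keep the feasible region inside a bounded box. A feasible, bounded LP attains a finite optimum at a vertex.

Bounded optimum: z* = 45 at (5, 0).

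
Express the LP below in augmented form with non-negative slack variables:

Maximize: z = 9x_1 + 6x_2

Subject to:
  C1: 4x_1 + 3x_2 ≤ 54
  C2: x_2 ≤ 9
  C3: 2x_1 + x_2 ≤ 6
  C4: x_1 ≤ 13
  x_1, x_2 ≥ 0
max z = 9x_1 + 6x_2

s.t.
  4x_1 + 3x_2 + s1 = 54
  x_2 + s2 = 9
  2x_1 + x_2 + s3 = 6
  x_1 + s4 = 13
  x_1, x_2, s1, s2, s3, s4 ≥ 0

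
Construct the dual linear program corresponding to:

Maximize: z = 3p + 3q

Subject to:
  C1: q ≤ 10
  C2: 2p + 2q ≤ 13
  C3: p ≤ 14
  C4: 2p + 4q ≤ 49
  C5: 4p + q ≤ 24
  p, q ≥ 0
Minimize: z = 10y1 + 13y2 + 14y3 + 49y4 + 24y5

Subject to:
  C1: -2y2 - y3 - 2y4 - 4y5 ≤ -3
  C2: -y1 - 2y2 - 4y4 - y5 ≤ -3
  y1, y2, y3, y4, y5 ≥ 0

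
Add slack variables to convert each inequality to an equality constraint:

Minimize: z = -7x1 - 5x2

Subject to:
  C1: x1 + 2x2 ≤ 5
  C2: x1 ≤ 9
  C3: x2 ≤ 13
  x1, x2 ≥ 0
min z = -7x1 - 5x2

s.t.
  x1 + 2x2 + s1 = 5
  x1 + s2 = 9
  x2 + s3 = 13
  x1, x2, s1, s2, s3 ≥ 0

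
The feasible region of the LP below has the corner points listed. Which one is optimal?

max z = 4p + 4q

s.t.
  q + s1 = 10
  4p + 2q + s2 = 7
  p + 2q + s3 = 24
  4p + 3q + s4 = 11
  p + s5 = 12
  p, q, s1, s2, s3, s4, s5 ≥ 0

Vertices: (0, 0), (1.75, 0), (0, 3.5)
Evaluating z = 4p + 4q at each vertex:
  (0, 0): z = 0
  (1.75, 0): z = 7
  (0, 3.5): z = 14

The largest value is z = 14, attained at (0, 3.5).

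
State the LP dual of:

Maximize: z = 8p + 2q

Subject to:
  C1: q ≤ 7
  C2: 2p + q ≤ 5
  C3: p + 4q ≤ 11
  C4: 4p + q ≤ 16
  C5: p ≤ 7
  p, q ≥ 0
Minimize: z = 7y1 + 5y2 + 11y3 + 16y4 + 7y5

Subject to:
  C1: -2y2 - y3 - 4y4 - y5 ≤ -8
  C2: -y1 - y2 - 4y3 - y4 ≤ -2
  y1, y2, y3, y4, y5 ≥ 0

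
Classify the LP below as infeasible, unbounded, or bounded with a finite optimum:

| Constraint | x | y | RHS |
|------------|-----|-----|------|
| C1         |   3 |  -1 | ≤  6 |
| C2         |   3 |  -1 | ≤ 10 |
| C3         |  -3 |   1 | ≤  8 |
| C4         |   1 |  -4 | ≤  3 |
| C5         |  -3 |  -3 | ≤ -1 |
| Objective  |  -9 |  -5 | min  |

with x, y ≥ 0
Feasible point: (0, 1) satisfies every constraint, so the LP is feasible.
Direction d = (1, 3): for each constraint row a, a·d ≤ 0 —
  (3)(1) + (-1)(3) = 0 ≤ 0
  (3)(1) + (-1)(3) = 0 ≤ 0
  (-3)(1) + (1)(3) = 0 ≤ 0
  (1)(1) + (-4)(3) = -11 ≤ 0
  (-3)(1) + (-3)(3) = -12 ≤ 0
and d ≥ 0, so (0, 1) + t·d stays feasible for every t ≥ 0. Along this ray z = -9x - 5y changes by -24 per unit t, so z → −∞.

Unbounded: there is a feasible ray along which z → −∞.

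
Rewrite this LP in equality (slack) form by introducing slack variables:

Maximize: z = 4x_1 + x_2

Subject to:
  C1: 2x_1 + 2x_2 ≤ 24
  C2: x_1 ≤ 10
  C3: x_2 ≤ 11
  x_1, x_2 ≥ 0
max z = 4x_1 + x_2

s.t.
  2x_1 + 2x_2 + s1 = 24
  x_1 + s2 = 10
  x_2 + s3 = 11
  x_1, x_2, s1, s2, s3 ≥ 0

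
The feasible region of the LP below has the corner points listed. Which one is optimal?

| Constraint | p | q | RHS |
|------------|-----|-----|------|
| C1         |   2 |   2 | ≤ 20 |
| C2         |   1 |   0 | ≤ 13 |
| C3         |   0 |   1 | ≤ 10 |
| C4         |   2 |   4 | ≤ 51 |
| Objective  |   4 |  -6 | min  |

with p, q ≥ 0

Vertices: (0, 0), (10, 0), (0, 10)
Evaluating z = 4p - 6q at each vertex:
  (0, 0): z = 0
  (10, 0): z = 40
  (0, 10): z = -60

The smallest value is z = -60, attained at (0, 10).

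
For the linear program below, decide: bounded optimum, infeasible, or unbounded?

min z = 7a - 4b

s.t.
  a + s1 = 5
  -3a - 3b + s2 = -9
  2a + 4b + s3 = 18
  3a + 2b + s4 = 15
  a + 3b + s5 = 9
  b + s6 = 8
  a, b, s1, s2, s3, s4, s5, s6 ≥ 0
The point (0, 3) satisfies every constraint, so the LP is feasible; the constraints give a ≤ 5 and b ≤ 8, which with a, b ≥ 0 keep the feasible region inside a bounded box. A feasible, bounded LP attains a finite optimum at a vertex.

Evaluating z = 7a - 4b at each vertex:
  (3, 0): z = 21
  (5, 0): z = 35
  (3.857, 1.714): z = 20.14
  (0, 3): z = -12

The LP has an optimal solution: (0, 3) with z = -12.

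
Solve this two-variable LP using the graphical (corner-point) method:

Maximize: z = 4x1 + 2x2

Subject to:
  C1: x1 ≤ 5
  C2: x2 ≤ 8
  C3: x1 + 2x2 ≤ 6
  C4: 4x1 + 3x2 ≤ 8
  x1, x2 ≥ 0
Each vertex is the intersection of two constraint boundaries that also satisfies all remaining constraints:
  x1 = 0 and x2 = 0 → (0, 0)
  4x1 + 3x2 = 8 and x2 = 0 → (2, 0)
  4x1 + 3x2 = 8 and x1 = 0 → (0, 2.667)

Evaluating z = 4x1 + 2x2 at each vertex:
  (0, 0): z = 0
  (2, 0): z = 8
  (0, 2.667): z = 5.333

The maximum is at (2, 0) with z = 8.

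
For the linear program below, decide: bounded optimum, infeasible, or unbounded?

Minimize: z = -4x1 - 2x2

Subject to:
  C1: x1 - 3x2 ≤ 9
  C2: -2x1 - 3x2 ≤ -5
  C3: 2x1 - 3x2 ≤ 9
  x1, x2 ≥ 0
Feasible point: (0, 2) satisfies every constraint, so the LP is feasible.
Direction d = (0, 1): for each constraint row a, a·d ≤ 0 —
  (1)(0) + (-3)(1) = -3 ≤ 0
  (-2)(0) + (-3)(1) = -3 ≤ 0
  (2)(0) + (-3)(1) = -3 ≤ 0
and d ≥ 0, so (0, 2) + t·d stays feasible for every t ≥ 0. Along this ray z = -4x1 - 2x2 changes by -2 per unit t, so z → −∞.

Unbounded: there is a feasible ray along which z → −∞.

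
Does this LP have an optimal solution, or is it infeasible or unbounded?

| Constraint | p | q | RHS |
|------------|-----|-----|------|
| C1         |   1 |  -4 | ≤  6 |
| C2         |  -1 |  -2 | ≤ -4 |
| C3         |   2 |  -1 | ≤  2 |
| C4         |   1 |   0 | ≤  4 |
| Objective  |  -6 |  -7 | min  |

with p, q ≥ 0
Feasible point: (0, 2) satisfies every constraint, so the LP is feasible.
Direction d = (0, 1): for each constraint row a, a·d ≤ 0 —
  (1)(0) + (-4)(1) = -4 ≤ 0
  (-1)(0) + (-2)(1) = -2 ≤ 0
  (2)(0) + (-1)(1) = -1 ≤ 0
  (1)(0) + (0)(1) = 0 ≤ 0
and d ≥ 0, so (0, 2) + t·d stays feasible for every t ≥ 0. Along this ray z = -6p - 7q changes by -7 per unit t, so z → −∞.

Unbounded: there is a feasible ray along which z → −∞.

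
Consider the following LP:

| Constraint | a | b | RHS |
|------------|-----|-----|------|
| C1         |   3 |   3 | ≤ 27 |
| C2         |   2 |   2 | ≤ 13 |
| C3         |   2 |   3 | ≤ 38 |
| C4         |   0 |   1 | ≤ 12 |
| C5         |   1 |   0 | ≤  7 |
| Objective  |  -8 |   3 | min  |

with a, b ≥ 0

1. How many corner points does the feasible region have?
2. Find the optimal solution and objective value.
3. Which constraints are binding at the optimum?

1. 3
2. a = 6.5, b = 0, z = -52
3. C2, b ≥ 0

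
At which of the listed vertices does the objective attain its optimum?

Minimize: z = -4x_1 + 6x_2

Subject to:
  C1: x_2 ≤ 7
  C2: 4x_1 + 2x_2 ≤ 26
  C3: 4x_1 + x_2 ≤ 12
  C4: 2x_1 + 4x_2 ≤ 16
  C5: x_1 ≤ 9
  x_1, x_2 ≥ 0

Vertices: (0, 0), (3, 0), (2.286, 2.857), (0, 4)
Evaluating z = -4x_1 + 6x_2 at each vertex:
  (0, 0): z = 0
  (3, 0): z = -12
  (2.286, 2.857): z = 8
  (0, 4): z = 24

The smallest value is z = -12, attained at (3, 0).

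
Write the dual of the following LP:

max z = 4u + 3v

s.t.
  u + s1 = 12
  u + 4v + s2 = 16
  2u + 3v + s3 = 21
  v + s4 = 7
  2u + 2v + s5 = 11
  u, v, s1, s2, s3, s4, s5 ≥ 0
Minimize: z = 12y1 + 16y2 + 21y3 + 7y4 + 11y5

Subject to:
  C1: -y1 - y2 - 2y3 - 2y5 ≤ -4
  C2: -4y2 - 3y3 - y4 - 2y5 ≤ -3
  y1, y2, y3, y4, y5 ≥ 0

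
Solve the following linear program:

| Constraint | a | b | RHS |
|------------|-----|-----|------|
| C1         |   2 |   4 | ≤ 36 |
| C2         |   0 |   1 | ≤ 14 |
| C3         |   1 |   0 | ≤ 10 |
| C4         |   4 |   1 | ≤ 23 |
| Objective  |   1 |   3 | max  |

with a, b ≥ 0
Each vertex is the intersection of two constraint boundaries that also satisfies all remaining constraints:
  a = 0 and b = 0 → (0, 0)
  4a + b = 23 and b = 0 → (5.75, 0)
  2a + 4b = 36 and 4a + b = 23 → (4, 7)
  2a + 4b = 36 and a = 0 → (0, 9)

Evaluating z = a + 3b at each vertex:
  (0, 0): z = 0
  (5.75, 0): z = 5.75
  (4, 7): z = 25
  (0, 9): z = 27

The maximum is at (0, 9) with z = 27.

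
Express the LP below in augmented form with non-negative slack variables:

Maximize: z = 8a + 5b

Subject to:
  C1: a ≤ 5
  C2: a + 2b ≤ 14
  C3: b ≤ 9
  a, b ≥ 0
max z = 8a + 5b

s.t.
  a + s1 = 5
  a + 2b + s2 = 14
  b + s3 = 9
  a, b, s1, s2, s3 ≥ 0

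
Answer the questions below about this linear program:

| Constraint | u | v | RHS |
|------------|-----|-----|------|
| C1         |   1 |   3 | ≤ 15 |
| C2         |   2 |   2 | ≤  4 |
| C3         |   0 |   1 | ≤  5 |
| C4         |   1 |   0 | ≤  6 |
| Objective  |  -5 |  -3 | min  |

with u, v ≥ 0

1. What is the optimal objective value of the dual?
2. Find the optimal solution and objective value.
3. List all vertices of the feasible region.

1. -10 (by strong duality, equal to the primal optimum)
2. u = 2, v = 0, z = -10
3. (0, 0), (2, 0), (0, 2)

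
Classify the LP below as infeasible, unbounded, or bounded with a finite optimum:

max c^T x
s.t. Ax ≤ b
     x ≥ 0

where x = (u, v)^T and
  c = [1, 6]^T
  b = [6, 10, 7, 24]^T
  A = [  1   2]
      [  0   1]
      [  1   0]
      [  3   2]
The point (0, 3) satisfies every constraint, so the LP is feasible; the constraints give u ≤ 7 and v ≤ 10, which with u, v ≥ 0 keep the feasible region inside a bounded box. A feasible, bounded LP attains a finite optimum at a vertex.

Evaluating z = u + 6v at each vertex:
  (0, 0): z = 0
  (6, 0): z = 6
  (0, 3): z = 18

Bounded optimum: z* = 18 at (0, 3).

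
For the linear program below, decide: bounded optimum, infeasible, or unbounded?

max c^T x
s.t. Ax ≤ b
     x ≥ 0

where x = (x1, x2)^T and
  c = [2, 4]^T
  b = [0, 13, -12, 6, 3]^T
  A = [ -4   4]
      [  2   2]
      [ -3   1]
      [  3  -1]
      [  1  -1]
One constraint requires 3x1 - x2 ≤ 6, while the constraint -3x1 + x2 ≤ -12 is equivalent to 3x1 - x2 ≥ 12. Together they would need 12 ≤ 3x1 - x2 ≤ 6, which is impossible since 12 > 6. No point satisfies all constraints.

Infeasible — the constraint set is empty.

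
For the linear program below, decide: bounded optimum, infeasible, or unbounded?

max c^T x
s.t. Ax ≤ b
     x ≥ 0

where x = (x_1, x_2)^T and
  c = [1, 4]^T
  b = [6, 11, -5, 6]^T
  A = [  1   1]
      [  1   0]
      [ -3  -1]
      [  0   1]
The point (0, 6) satisfies every constraint, so the LP is feasible; the constraints give x_1 ≤ 11 and x_2 ≤ 6, which with x_1, x_2 ≥ 0 keep the feasible region inside a bounded box. A feasible, bounded LP attains a finite optimum at a vertex.

Evaluating z = x_1 + 4x_2 at each vertex:
  (1.667, 0): z = 1.667
  (6, 0): z = 6
  (0, 6): z = 24
  (0, 5): z = 20

The LP has an optimal solution: (0, 6) with z = 24.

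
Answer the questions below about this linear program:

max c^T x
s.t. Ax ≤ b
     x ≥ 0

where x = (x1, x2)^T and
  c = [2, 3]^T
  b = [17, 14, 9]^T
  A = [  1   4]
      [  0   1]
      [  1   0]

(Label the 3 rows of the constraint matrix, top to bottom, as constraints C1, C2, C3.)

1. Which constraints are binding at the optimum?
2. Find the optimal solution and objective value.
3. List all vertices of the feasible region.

1. C1, C3
2. x1 = 9, x2 = 2, z = 24
3. (0, 0), (9, 0), (9, 2), (0, 4.25)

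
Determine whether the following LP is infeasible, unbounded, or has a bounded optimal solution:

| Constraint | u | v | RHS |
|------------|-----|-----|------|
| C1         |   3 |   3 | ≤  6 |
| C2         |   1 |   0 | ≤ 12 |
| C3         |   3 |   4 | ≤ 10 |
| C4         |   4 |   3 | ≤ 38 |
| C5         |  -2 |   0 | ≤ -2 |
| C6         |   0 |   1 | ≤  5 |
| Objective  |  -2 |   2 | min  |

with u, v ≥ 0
The point (2, 0) satisfies every constraint, so the LP is feasible; the constraints give u ≤ 12 and v ≤ 5, which with u, v ≥ 0 keep the feasible region inside a bounded box. A feasible, bounded LP attains a finite optimum at a vertex.

Evaluating z = -2u + 2v at each vertex:
  (1, 0): z = -2
  (2, 0): z = -4
  (1, 1): z = 0

Bounded optimum: z* = -4 at (2, 0).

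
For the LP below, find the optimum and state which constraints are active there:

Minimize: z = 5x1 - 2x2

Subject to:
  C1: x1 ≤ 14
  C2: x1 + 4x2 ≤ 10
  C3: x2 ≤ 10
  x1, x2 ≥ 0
Optimal: x1 = 0, x2 = 2.5
Binding: C2, x1 ≥ 0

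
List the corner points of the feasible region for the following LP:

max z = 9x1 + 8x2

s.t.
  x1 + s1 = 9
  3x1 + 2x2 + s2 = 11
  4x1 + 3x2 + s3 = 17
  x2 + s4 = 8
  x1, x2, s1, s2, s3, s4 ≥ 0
Each vertex is the intersection of two constraint boundaries that also satisfies all remaining constraints:
  x1 = 0 and x2 = 0 → (0, 0)
  3x1 + 2x2 = 11 and x2 = 0 → (3.667, 0)
  3x1 + 2x2 = 11 and x1 = 0 → (0, 5.5)

Vertices: (0, 0), (3.667, 0), (0, 5.5)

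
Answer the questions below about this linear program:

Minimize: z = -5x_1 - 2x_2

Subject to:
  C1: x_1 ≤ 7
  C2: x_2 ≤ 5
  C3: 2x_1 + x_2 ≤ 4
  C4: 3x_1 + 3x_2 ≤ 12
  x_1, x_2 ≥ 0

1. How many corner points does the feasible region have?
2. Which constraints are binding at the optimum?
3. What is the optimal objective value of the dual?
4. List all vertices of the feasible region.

1. 3
2. C3, x_2 ≥ 0
3. -10 (by strong duality, equal to the primal optimum)
4. (0, 0), (2, 0), (0, 4)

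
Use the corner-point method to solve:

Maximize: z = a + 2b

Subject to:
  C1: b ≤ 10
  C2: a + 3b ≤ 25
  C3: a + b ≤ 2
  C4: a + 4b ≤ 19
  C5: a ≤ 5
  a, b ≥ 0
Each vertex is the intersection of two constraint boundaries that also satisfies all remaining constraints:
  a = 0 and b = 0 → (0, 0)
  a + b = 2 and b = 0 → (2, 0)
  a + b = 2 and a = 0 → (0, 2)

Evaluating z = a + 2b at each vertex:
  (0, 0): z = 0
  (2, 0): z = 2
  (0, 2): z = 4

The maximum is at (0, 2) with z = 4.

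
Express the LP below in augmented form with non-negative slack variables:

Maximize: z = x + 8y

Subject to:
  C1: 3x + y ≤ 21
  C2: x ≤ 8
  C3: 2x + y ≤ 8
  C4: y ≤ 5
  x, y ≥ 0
max z = x + 8y

s.t.
  3x + y + s1 = 21
  x + s2 = 8
  2x + y + s3 = 8
  y + s4 = 5
  x, y, s1, s2, s3, s4 ≥ 0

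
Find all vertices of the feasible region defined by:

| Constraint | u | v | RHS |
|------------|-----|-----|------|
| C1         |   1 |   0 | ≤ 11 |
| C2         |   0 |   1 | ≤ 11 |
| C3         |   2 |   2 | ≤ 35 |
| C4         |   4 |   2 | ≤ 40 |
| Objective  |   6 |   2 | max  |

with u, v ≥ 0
Each vertex is the intersection of two constraint boundaries that also satisfies all remaining constraints:
  u = 0 and v = 0 → (0, 0)
  4u + 2v = 40 and v = 0 → (10, 0)
  v = 11 and 4u + 2v = 40 → (4.5, 11)
  v = 11 and u = 0 → (0, 11)

Vertices: (0, 0), (10, 0), (4.5, 11), (0, 11)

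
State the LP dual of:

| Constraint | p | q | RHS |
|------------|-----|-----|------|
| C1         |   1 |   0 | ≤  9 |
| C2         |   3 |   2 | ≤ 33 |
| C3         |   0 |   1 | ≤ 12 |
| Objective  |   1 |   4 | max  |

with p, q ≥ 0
Minimize: z = 9y1 + 33y2 + 12y3

Subject to:
  C1: -y1 - 3y2 ≤ -1
  C2: -2y2 - y3 ≤ -4
  y1, y2, y3 ≥ 0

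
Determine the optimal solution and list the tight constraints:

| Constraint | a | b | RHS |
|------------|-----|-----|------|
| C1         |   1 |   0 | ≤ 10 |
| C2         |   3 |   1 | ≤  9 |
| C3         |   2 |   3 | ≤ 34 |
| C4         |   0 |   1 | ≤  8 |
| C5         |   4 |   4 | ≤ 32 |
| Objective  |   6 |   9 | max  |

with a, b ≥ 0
Optimal: a = 0, b = 8
Slack at optimum:
  C1: slack = 10
  C2: slack = 1
  C3: slack = 10
  C4: slack = 0 (binding)
  C5: slack = 0 (binding)
  a ≥ 0: a = 0 (binding)
  b ≥ 0: b = 8
Binding constraints: C4, C5, a ≥ 0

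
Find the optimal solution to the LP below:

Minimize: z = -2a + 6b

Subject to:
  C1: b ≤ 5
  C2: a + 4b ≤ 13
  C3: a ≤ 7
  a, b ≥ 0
Each vertex is the intersection of two constraint boundaries that also satisfies all remaining constraints:
  a = 0 and b = 0 → (0, 0)
  a = 7 and b = 0 → (7, 0)
  a + 4b = 13 and a = 7 → (7, 1.5)
  a + 4b = 13 and a = 0 → (0, 3.25)

Evaluating z = -2a + 6b at each vertex:
  (0, 0): z = 0
  (7, 0): z = -14
  (7, 1.5): z = -5
  (0, 3.25): z = 19.5

The minimum is at (7, 0) with z = -14.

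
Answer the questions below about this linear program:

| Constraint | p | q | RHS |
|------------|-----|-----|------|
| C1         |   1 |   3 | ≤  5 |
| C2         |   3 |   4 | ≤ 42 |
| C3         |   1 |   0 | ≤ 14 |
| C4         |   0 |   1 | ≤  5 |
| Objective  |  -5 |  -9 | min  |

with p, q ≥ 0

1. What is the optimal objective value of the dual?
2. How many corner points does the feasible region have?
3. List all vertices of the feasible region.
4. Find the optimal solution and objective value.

1. -25 (by strong duality, equal to the primal optimum)
2. 3
3. (0, 0), (5, 0), (0, 1.667)
4. p = 5, q = 0, z = -25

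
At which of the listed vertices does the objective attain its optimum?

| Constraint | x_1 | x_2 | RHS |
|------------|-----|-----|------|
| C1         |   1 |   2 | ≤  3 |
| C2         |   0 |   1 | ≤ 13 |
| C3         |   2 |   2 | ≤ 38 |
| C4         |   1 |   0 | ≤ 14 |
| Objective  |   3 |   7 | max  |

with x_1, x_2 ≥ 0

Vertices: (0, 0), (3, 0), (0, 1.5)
(0, 1.5) with z = 10.5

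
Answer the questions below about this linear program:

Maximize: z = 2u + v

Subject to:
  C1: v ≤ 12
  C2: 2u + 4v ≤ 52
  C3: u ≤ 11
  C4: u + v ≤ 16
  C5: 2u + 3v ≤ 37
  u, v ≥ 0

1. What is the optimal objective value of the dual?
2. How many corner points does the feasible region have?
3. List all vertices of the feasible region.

1. 27 (by strong duality, equal to the primal optimum)
2. 5
3. (0, 0), (11, 0), (11, 5), (0.5, 12), (0, 12)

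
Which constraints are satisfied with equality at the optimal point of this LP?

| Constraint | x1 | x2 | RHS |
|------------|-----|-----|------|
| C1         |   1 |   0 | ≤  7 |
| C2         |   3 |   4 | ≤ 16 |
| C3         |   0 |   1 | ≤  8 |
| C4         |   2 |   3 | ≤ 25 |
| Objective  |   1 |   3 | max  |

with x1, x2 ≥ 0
Optimal: x1 = 0, x2 = 4
Slack at optimum:
  C1: slack = 7
  C2: slack = 0 (binding)
  C3: slack = 4
  C4: slack = 13
  x1 ≥ 0: x1 = 0 (binding)
  x2 ≥ 0: x2 = 4
Binding constraints: C2, x1 ≥ 0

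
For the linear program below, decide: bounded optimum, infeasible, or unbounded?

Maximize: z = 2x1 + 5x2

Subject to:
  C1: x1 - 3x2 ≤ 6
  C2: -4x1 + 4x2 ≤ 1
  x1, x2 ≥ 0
Feasible point: (0, 0) satisfies every constraint, so the LP is feasible.
Direction d = (1, 1): for each constraint row a, a·d ≤ 0 —
  (1)(1) + (-3)(1) = -2 ≤ 0
  (-4)(1) + (4)(1) = 0 ≤ 0
and d ≥ 0, so (0, 0) + t·d stays feasible for every t ≥ 0. Along this ray z = 2x1 + 5x2 changes by 7 per unit t, so z → +∞.

Unbounded — the objective can increase without bound over the feasible region.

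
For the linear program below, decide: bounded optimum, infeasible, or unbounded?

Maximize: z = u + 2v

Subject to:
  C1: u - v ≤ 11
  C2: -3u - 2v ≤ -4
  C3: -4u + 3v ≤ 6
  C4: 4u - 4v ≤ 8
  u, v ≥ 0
Feasible point: (0, 2) satisfies every constraint, so the LP is feasible.
Direction d = (1, 1): for each constraint row a, a·d ≤ 0 —
  (1)(1) + (-1)(1) = 0 ≤ 0
  (-3)(1) + (-2)(1) = -5 ≤ 0
  (-4)(1) + (3)(1) = -1 ≤ 0
  (4)(1) + (-4)(1) = 0 ≤ 0
and d ≥ 0, so (0, 2) + t·d stays feasible for every t ≥ 0. Along this ray z = u + 2v changes by 3 per unit t, so z → +∞.

The LP is unbounded; z can be made arbitrarily large.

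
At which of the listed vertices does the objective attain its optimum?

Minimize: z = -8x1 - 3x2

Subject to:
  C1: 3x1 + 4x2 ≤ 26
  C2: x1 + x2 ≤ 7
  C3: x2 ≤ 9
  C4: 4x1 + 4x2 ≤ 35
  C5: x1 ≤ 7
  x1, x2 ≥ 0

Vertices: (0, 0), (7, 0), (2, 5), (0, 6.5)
Evaluating z = -8x1 - 3x2 at each vertex:
  (0, 0): z = 0
  (7, 0): z = -56
  (2, 5): z = -31
  (0, 6.5): z = -19.5

The smallest value is z = -56, attained at (7, 0).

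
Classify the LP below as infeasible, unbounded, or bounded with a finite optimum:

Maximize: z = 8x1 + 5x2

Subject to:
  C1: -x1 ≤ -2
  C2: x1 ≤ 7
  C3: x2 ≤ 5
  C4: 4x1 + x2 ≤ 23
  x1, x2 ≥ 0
The point (4.5, 5) satisfies every constraint, so the LP is feasible; the constraints give x1 ≤ 7 and x2 ≤ 5, which with x1, x2 ≥ 0 keep the feasible region inside a bounded box. A feasible, bounded LP attains a finite optimum at a vertex.

Evaluating z = 8x1 + 5x2 at each vertex:
  (2, 0): z = 16
  (5.75, 0): z = 46
  (4.5, 5): z = 61
  (2, 5): z = 41

Bounded optimum: z* = 61 at (4.5, 5).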